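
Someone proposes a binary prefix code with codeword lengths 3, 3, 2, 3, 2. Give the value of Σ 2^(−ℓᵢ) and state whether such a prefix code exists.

With common denominator 2^3 = 8: Σ 2^(−ℓᵢ) = 1/8 + 1/8 + 2/8 + 1/8 + 2/8 = 7/8 = 0.875.
Kraft's inequality requires Σ ≤ 1; here Σ = 0.875 ≤ 1, so such a prefix code exists.

0.875; yes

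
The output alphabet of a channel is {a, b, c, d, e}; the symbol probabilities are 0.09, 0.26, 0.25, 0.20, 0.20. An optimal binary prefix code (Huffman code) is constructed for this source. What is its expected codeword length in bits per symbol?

Repeatedly combine the two least-probable nodes; the expected code length is the sum of the merged weights.
merge 9/100 + 1/5 → 29/100
merge 1/5 + 1/4 → 9/20
merge 13/50 + 29/100 → 11/20
merge 9/20 + 11/20 → 1
L = 29/100 + 9/20 + 11/20 + 1 = 229/100 = 2.29 bits/symbol.

2.29 bits/symbol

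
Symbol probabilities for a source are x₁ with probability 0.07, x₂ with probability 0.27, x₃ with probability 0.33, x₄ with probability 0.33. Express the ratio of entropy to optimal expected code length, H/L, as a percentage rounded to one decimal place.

Entropy H = −Σ p log₂ p ≈ 1.8342 bits.
Huffman merges: 7/100+27/100→17/50; 33/100+33/100→33/50; 17/50+33/50→1. L = 2 ≈ 2.0000.
Efficiency = H/L = 1.8342/2.0000 = 91.7%.

91.7%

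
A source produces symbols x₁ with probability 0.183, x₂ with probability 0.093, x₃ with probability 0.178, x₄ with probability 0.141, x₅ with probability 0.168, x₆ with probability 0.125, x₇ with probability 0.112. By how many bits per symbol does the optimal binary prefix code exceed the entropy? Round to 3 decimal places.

Entropy H = −Σ p log₂ p ≈ 2.7699 bits.
Huffman merges: 93/1000+14/125→41/200; 1/8+141/1000→133/500; 21/125+89/500→173/500; 183/1000+41/200→97/250; 133/500+173/500→153/250; 97/250+153/250→1. L = 2817/1000 ≈ 2.8170.
L − H = 2.8170 − 2.7699 = 0.047 bits.

0.047 bits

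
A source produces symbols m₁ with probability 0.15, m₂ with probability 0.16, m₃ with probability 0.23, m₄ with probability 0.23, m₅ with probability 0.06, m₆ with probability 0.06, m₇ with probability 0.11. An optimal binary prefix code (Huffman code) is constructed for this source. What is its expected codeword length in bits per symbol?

Repeatedly combine the two least-probable nodes; the expected code length is the sum of the merged weights.
merge 3/50 + 3/50 → 3/25
merge 11/100 + 3/25 → 23/100
merge 3/20 + 4/25 → 31/100
merge 23/100 + 23/100 → 23/50
merge 23/100 + 31/100 → 27/50
merge 23/50 + 27/50 → 1
L = 3/25 + 23/100 + 31/100 + 23/50 + 27/50 + 1 = 133/50 = 2.66 bits/symbol.

2.66 bits/symbol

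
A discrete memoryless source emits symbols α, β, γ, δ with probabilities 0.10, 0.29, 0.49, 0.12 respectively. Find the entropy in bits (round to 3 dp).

H = −Σ pᵢ log₂ pᵢ.
−0.10·log₂(0.10) = 0.3322
−0.29·log₂(0.29) = 0.5179
−0.49·log₂(0.49) = 0.5043
−0.12·log₂(0.12) = 0.3671
Sum ≈ 1.7214 → 1.721 bits.

1.721 bits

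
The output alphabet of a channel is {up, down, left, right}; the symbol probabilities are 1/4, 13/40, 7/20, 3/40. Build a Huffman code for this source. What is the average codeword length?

1.975 bits/symbol

Repeatedly combine the two least-probable nodes; the expected code length is the sum of the merged weights.
merge 3/40 + 1/4 → 13/40
merge 13/40 + 13/40 → 13/20
merge 7/20 + 13/20 → 1
L = 13/40 + 13/20 + 1 = 79/40 = 1.975 bits/symbol.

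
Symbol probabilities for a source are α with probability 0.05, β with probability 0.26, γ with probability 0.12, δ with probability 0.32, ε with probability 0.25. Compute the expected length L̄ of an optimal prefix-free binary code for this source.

Repeatedly combine the two least-probable nodes; the expected code length is the sum of the merged weights.
merge 1/20 + 3/25 → 17/100
merge 17/100 + 1/4 → 21/50
merge 13/50 + 8/25 → 29/50
merge 21/50 + 29/50 → 1
L = 17/100 + 21/50 + 29/50 + 1 = 217/100 = 2.17 bits/symbol.

2.17 bits/symbol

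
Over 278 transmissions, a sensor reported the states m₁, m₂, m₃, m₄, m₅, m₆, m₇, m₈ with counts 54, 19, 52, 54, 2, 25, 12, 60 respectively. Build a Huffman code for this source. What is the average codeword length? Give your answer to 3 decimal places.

2.759 bits/symbol

Probabilities are the counts divided by 278.
Repeatedly combine the two least-probable nodes; the expected code length is the sum of the merged weights.
merge 1/139 + 6/139 → 7/139
merge 7/139 + 19/278 → 33/278
merge 25/278 + 33/278 → 29/139
merge 26/139 + 27/139 → 53/139
merge 27/139 + 29/139 → 56/139
merge 30/139 + 53/139 → 83/139
merge 56/139 + 83/139 → 1
L = 7/139 + 33/278 + 29/139 + 53/139 + 56/139 + 83/139 + 1 = 767/278 ≈ 2.759 bits/symbol.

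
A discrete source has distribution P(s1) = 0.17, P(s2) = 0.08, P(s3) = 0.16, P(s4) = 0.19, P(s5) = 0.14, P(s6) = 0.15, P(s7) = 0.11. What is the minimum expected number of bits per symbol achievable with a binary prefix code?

2.81 bits/symbol

Repeatedly combine the two least-probable nodes; the expected code length is the sum of the merged weights.
merge 2/25 + 11/100 → 19/100
merge 7/50 + 3/20 → 29/100
merge 4/25 + 17/100 → 33/100
merge 19/100 + 19/100 → 19/50
merge 29/100 + 33/100 → 31/50
merge 19/50 + 31/50 → 1
L = 19/100 + 29/100 + 33/100 + 19/50 + 31/50 + 1 = 281/100 = 2.81 bits/symbol.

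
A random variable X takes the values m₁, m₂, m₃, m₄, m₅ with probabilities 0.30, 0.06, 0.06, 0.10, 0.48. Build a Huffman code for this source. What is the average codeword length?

Repeatedly combine the two least-probable nodes; the expected code length is the sum of the merged weights.
merge 3/50 + 3/50 → 3/25
merge 1/10 + 3/25 → 11/50
merge 11/50 + 3/10 → 13/25
merge 12/25 + 13/25 → 1
L = 3/25 + 11/50 + 13/25 + 1 = 93/50 = 1.86 bits/symbol.

1.86 bits/symbol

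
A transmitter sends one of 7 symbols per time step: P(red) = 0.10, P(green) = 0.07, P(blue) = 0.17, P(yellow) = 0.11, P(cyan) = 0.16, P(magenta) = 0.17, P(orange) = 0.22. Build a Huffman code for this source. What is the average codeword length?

Repeatedly combine the two least-probable nodes; the expected code length is the sum of the merged weights.
merge 7/100 + 1/10 → 17/100
merge 11/100 + 4/25 → 27/100
merge 17/100 + 17/100 → 17/50
merge 17/100 + 11/50 → 39/100
merge 27/100 + 17/50 → 61/100
merge 39/100 + 61/100 → 1
L = 17/100 + 27/100 + 17/50 + 39/100 + 61/100 + 1 = 139/50 = 2.78 bits/symbol.

2.78 bits/symbol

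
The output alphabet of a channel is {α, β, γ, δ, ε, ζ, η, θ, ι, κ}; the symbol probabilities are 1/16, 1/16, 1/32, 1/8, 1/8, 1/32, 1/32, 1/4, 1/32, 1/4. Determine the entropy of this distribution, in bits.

Each probability is a power of 1/2, so log₂(1/p) is an integer.
H = Σ p·log₂(1/p) = 1/16·4 + 1/16·4 + 1/32·5 + 1/8·3 + 1/8·3 + 1/32·5 + 1/32·5 + 1/4·2 + 1/32·5 + 1/4·2 = 2.875 bits.

2.875 bits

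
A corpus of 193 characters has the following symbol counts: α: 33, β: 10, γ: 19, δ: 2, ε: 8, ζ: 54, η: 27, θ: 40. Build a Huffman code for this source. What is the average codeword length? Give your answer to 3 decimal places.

2.668 bits/symbol

Probabilities are the counts divided by 193.
Repeatedly combine the two least-probable nodes; the expected code length is the sum of the merged weights.
merge 2/193 + 8/193 → 10/193
merge 10/193 + 10/193 → 20/193
merge 19/193 + 20/193 → 39/193
merge 27/193 + 33/193 → 60/193
merge 39/193 + 40/193 → 79/193
merge 54/193 + 60/193 → 114/193
merge 79/193 + 114/193 → 1
L = 10/193 + 20/193 + 39/193 + 60/193 + 79/193 + 114/193 + 1 = 515/193 ≈ 2.668 bits/symbol.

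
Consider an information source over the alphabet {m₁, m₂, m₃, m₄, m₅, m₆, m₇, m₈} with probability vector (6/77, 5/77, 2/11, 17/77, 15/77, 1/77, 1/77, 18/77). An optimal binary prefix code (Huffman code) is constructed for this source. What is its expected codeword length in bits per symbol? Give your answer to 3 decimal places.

2.636 bits/symbol

Repeatedly combine the two least-probable nodes; the expected code length is the sum of the merged weights.
merge 1/77 + 1/77 → 2/77
merge 2/77 + 5/77 → 1/11
merge 6/77 + 1/11 → 13/77
merge 13/77 + 2/11 → 27/77
merge 15/77 + 17/77 → 32/77
merge 18/77 + 27/77 → 45/77
merge 32/77 + 45/77 → 1
L = 2/77 + 1/11 + 13/77 + 27/77 + 32/77 + 45/77 + 1 = 29/11 ≈ 2.636 bits/symbol.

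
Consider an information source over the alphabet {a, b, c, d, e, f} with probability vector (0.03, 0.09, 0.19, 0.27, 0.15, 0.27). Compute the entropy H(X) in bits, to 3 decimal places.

H = −Σ pᵢ log₂ pᵢ.
−0.03·log₂(0.03) = 0.1518
−0.09·log₂(0.09) = 0.3127
−0.19·log₂(0.19) = 0.4552
−0.27·log₂(0.27) = 0.5100
−0.15·log₂(0.15) = 0.4105
−0.27·log₂(0.27) = 0.5100
Sum ≈ 2.3502 → 2.350 bits.

2.350 bits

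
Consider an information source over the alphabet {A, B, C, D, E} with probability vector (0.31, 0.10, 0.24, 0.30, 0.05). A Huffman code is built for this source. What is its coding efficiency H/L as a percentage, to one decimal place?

97.1%

Entropy H = −Σ p log₂ p ≈ 2.0873 bits.
Huffman merges: 1/20+1/10→3/20; 3/20+6/25→39/100; 3/10+31/100→61/100; 39/100+61/100→1. L = 43/20 ≈ 2.1500.
Efficiency = H/L = 2.0873/2.1500 = 97.1%.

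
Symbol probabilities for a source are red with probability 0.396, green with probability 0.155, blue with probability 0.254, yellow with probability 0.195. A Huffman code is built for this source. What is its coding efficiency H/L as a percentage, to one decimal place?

Entropy H = −Σ p log₂ p ≈ 1.9082 bits.
Huffman merges: 31/200+39/200→7/20; 127/500+7/20→151/250; 99/250+151/250→1. L = 977/500 ≈ 1.9540.
Efficiency = H/L = 1.9082/1.9540 = 97.7%.

97.7%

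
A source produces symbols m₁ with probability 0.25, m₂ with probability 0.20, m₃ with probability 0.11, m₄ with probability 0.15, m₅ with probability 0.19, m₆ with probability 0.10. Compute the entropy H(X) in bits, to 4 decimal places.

2.5126 bits

H = −Σ pᵢ log₂ pᵢ.
−0.25·log₂(0.25) = 0.5000
−0.20·log₂(0.20) = 0.4644
−0.11·log₂(0.11) = 0.3503
−0.15·log₂(0.15) = 0.4105
−0.19·log₂(0.19) = 0.4552
−0.10·log₂(0.10) = 0.3322
Sum ≈ 2.5126 → 2.5126 bits.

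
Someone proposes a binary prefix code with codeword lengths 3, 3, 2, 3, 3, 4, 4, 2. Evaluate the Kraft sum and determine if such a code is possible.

1.125; no

With common denominator 2^4 = 16: Σ 2^(−ℓᵢ) = 2/16 + 2/16 + 4/16 + 2/16 + 2/16 + 1/16 + 1/16 + 4/16 = 18/16 = 1.125.
Kraft's inequality requires Σ ≤ 1; here Σ = 1.125 > 1, so no such prefix code exists.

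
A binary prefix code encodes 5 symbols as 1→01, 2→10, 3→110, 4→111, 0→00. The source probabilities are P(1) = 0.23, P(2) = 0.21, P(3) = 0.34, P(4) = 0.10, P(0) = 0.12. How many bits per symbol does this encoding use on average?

L̄ = Σ pᵢ·ℓᵢ = 0.23·2 + 0.21·2 + 0.34·3 + 0.10·3 + 0.12·2 = 2.44 bits/symbol.

2.44 bits/symbol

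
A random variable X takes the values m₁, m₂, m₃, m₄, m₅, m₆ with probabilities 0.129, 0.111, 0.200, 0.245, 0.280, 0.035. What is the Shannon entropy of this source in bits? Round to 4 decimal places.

2.3782 bits

H = −Σ pᵢ log₂ pᵢ.
−0.129·log₂(0.129) = 0.3811
−0.111·log₂(0.111) = 0.3520
−0.200·log₂(0.200) = 0.4644
−0.245·log₂(0.245) = 0.4971
−0.280·log₂(0.280) = 0.5142
−0.035·log₂(0.035) = 0.1693
Sum ≈ 2.3782 → 2.3782 bits.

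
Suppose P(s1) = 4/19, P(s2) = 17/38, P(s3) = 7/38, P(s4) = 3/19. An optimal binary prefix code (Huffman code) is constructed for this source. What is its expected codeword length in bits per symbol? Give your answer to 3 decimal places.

1.895 bits/symbol

Repeatedly combine the two least-probable nodes; the expected code length is the sum of the merged weights.
merge 3/19 + 7/38 → 13/38
merge 4/19 + 13/38 → 21/38
merge 17/38 + 21/38 → 1
L = 13/38 + 21/38 + 1 = 36/19 ≈ 1.895 bits/symbol.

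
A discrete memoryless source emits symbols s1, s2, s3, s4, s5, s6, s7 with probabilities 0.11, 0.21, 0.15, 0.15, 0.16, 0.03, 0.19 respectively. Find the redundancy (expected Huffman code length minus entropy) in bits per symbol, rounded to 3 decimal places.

0.066 bits

Entropy H = −Σ p log₂ p ≈ 2.6742 bits.
Huffman merges: 3/100+11/100→7/50; 7/50+3/20→29/100; 3/20+4/25→31/100; 19/100+21/100→2/5; 29/100+31/100→3/5; 2/5+3/5→1. L = 137/50 ≈ 2.7400.
L − H = 2.7400 − 2.6742 = 0.066 bits.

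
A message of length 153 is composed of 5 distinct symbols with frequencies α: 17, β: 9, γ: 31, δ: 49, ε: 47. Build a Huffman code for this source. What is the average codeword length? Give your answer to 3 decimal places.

Probabilities are the counts divided by 153.
Repeatedly combine the two least-probable nodes; the expected code length is the sum of the merged weights.
merge 1/17 + 1/9 → 26/153
merge 26/153 + 31/153 → 19/51
merge 47/153 + 49/153 → 32/51
merge 19/51 + 32/51 → 1
L = 26/153 + 19/51 + 32/51 + 1 = 332/153 ≈ 2.170 bits/symbol.

2.170 bits/symbol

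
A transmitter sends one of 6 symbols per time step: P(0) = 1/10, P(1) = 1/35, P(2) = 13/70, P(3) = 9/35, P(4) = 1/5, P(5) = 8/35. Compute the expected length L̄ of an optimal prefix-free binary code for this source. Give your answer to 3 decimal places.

Repeatedly combine the two least-probable nodes; the expected code length is the sum of the merged weights.
merge 1/35 + 1/10 → 9/70
merge 9/70 + 13/70 → 11/35
merge 1/5 + 8/35 → 3/7
merge 9/35 + 11/35 → 4/7
merge 3/7 + 4/7 → 1
L = 9/70 + 11/35 + 3/7 + 4/7 + 1 = 171/70 ≈ 2.443 bits/symbol.

2.443 bits/symbol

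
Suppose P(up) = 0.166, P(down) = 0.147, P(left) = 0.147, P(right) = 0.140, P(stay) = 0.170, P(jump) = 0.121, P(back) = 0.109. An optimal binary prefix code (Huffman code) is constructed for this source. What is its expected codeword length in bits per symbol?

Repeatedly combine the two least-probable nodes; the expected code length is the sum of the merged weights.
merge 109/1000 + 121/1000 → 23/100
merge 7/50 + 147/1000 → 287/1000
merge 147/1000 + 83/500 → 313/1000
merge 17/100 + 23/100 → 2/5
merge 287/1000 + 313/1000 → 3/5
merge 2/5 + 3/5 → 1
L = 23/100 + 287/1000 + 313/1000 + 2/5 + 3/5 + 1 = 283/100 = 2.83 bits/symbol.

2.83 bits/symbol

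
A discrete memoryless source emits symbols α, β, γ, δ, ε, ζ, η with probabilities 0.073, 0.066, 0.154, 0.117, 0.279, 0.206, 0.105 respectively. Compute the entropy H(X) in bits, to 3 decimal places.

2.637 bits

H = −Σ pᵢ log₂ pᵢ.
−0.073·log₂(0.073) = 0.2756
−0.066·log₂(0.066) = 0.2588
−0.154·log₂(0.154) = 0.4156
−0.117·log₂(0.117) = 0.3622
−0.279·log₂(0.279) = 0.5138
−0.206·log₂(0.206) = 0.4695
−0.105·log₂(0.105) = 0.3414
Sum ≈ 2.6370 → 2.637 bits.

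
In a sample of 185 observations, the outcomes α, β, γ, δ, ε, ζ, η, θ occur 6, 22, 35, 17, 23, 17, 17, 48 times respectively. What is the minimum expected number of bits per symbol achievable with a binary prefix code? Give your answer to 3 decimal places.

Probabilities are the counts divided by 185.
Repeatedly combine the two least-probable nodes; the expected code length is the sum of the merged weights.
merge 6/185 + 17/185 → 23/185
merge 17/185 + 17/185 → 34/185
merge 22/185 + 23/185 → 9/37
merge 23/185 + 34/185 → 57/185
merge 7/37 + 9/37 → 16/37
merge 48/185 + 57/185 → 21/37
merge 16/37 + 21/37 → 1
L = 23/185 + 34/185 + 9/37 + 57/185 + 16/37 + 21/37 + 1 = 529/185 ≈ 2.859 bits/symbol.

2.859 bits/symbol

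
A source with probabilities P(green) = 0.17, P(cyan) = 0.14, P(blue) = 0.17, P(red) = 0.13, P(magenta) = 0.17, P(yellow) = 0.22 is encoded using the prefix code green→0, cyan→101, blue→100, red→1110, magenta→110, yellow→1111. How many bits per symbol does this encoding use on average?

3.01 bits/symbol

L̄ = Σ pᵢ·ℓᵢ = 0.17·1 + 0.14·3 + 0.17·3 + 0.13·4 + 0.17·3 + 0.22·4 = 3.01 bits/symbol.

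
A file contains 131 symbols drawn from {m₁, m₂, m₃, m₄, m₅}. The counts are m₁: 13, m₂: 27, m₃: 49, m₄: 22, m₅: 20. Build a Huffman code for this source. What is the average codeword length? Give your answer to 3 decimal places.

2.252 bits/symbol

Probabilities are the counts divided by 131.
Repeatedly combine the two least-probable nodes; the expected code length is the sum of the merged weights.
merge 13/131 + 20/131 → 33/131
merge 22/131 + 27/131 → 49/131
merge 33/131 + 49/131 → 82/131
merge 49/131 + 82/131 → 1
L = 33/131 + 49/131 + 82/131 + 1 = 295/131 ≈ 2.252 bits/symbol.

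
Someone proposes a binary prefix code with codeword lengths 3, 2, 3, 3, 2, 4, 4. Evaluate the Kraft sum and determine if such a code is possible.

With common denominator 2^4 = 16: Σ 2^(−ℓᵢ) = 2/16 + 4/16 + 2/16 + 2/16 + 4/16 + 1/16 + 1/16 = 16/16 = 1.
Kraft's inequality requires Σ ≤ 1; here Σ = 1 ≤ 1, so such a prefix code exists.

1; yes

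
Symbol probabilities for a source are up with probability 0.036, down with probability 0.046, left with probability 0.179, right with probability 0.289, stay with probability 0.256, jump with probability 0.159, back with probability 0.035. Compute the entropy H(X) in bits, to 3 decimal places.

H = −Σ pᵢ log₂ pᵢ.
−0.036·log₂(0.036) = 0.1727
−0.046·log₂(0.046) = 0.2043
−0.179·log₂(0.179) = 0.4443
−0.289·log₂(0.289) = 0.5176
−0.256·log₂(0.256) = 0.5032
−0.159·log₂(0.159) = 0.4218
−0.035·log₂(0.035) = 0.1693
Sum ≈ 2.4332 → 2.433 bits.

2.433 bits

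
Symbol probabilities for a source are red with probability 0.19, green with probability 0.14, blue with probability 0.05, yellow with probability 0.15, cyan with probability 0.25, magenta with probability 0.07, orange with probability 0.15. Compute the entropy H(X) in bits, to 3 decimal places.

H = −Σ pᵢ log₂ pᵢ.
−0.19·log₂(0.19) = 0.4552
−0.14·log₂(0.14) = 0.3971
−0.05·log₂(0.05) = 0.2161
−0.15·log₂(0.15) = 0.4105
−0.25·log₂(0.25) = 0.5000
−0.07·log₂(0.07) = 0.2686
−0.15·log₂(0.15) = 0.4105
Sum ≈ 2.6581 → 2.658 bits.

2.658 bits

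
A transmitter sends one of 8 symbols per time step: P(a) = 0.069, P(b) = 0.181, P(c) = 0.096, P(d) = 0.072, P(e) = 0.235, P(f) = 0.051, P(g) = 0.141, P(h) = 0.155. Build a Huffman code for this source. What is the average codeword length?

Repeatedly combine the two least-probable nodes; the expected code length is the sum of the merged weights.
merge 51/1000 + 69/1000 → 3/25
merge 9/125 + 12/125 → 21/125
merge 3/25 + 141/1000 → 261/1000
merge 31/200 + 21/125 → 323/1000
merge 181/1000 + 47/200 → 52/125
merge 261/1000 + 323/1000 → 73/125
merge 52/125 + 73/125 → 1
L = 3/25 + 21/125 + 261/1000 + 323/1000 + 52/125 + 73/125 + 1 = 359/125 = 2.872 bits/symbol.

2.872 bits/symbol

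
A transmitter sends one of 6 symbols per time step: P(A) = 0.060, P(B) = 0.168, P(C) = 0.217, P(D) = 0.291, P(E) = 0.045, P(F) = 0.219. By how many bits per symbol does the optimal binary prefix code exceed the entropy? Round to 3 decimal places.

0.024 bits

Entropy H = −Σ p log₂ p ≈ 2.3536 bits.
Huffman merges: 9/200+3/50→21/200; 21/200+21/125→273/1000; 217/1000+219/1000→109/250; 273/1000+291/1000→141/250; 109/250+141/250→1. L = 1189/500 ≈ 2.3780.
L − H = 2.3780 − 2.3536 = 0.024 bits.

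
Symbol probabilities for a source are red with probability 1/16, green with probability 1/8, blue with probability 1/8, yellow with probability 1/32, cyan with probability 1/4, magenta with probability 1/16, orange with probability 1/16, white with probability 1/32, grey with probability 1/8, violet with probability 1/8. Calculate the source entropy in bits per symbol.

Each probability is a power of 1/2, so log₂(1/p) is an integer.
H = Σ p·log₂(1/p) = 1/16·4 + 1/8·3 + 1/8·3 + 1/32·5 + 1/4·2 + 1/16·4 + 1/16·4 + 1/32·5 + 1/8·3 + 1/8·3 = 3.0625 bits.

3.0625 bits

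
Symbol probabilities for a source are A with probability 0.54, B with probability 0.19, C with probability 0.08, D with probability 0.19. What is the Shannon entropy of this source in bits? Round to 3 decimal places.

H = −Σ pᵢ log₂ pᵢ.
−0.54·log₂(0.54) = 0.4800
−0.19·log₂(0.19) = 0.4552
−0.08·log₂(0.08) = 0.2915
−0.19·log₂(0.19) = 0.4552
Sum ≈ 1.6820 → 1.682 bits.

1.682 bits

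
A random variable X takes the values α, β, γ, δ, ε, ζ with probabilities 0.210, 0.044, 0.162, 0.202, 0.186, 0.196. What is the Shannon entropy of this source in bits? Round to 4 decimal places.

2.4748 bits

H = −Σ pᵢ log₂ pᵢ.
−0.210·log₂(0.210) = 0.4728
−0.044·log₂(0.044) = 0.1983
−0.162·log₂(0.162) = 0.4254
−0.202·log₂(0.202) = 0.4661
−0.186·log₂(0.186) = 0.4514
−0.196·log₂(0.196) = 0.4608
Sum ≈ 2.4748 → 2.4748 bits.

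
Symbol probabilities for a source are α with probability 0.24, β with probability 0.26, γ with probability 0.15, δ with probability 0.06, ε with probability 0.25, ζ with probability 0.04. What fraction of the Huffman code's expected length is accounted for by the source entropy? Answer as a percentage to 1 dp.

99.5%

Entropy H = −Σ p log₂ p ≈ 2.3393 bits.
Huffman merges: 1/25+3/50→1/10; 1/10+3/20→1/4; 6/25+1/4→49/100; 1/4+13/50→51/100; 49/100+51/100→1. L = 47/20 ≈ 2.3500.
Efficiency = H/L = 2.3393/2.3500 = 99.5%.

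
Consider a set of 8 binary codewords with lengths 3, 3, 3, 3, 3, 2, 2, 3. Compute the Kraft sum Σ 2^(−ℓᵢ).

1.25

With common denominator 2^3 = 8: Σ 2^(−ℓᵢ) = 1/8 + 1/8 + 1/8 + 1/8 + 1/8 + 2/8 + 2/8 + 1/8 = 10/8 = 1.25.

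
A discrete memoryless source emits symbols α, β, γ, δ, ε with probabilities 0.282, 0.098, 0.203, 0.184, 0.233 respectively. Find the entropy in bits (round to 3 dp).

H = −Σ pᵢ log₂ pᵢ.
−0.282·log₂(0.282) = 0.5150
−0.098·log₂(0.098) = 0.3284
−0.203·log₂(0.203) = 0.4670
−0.184·log₂(0.184) = 0.4494
−0.233·log₂(0.233) = 0.4897
Sum ≈ 2.2494 → 2.249 bits.

2.249 bits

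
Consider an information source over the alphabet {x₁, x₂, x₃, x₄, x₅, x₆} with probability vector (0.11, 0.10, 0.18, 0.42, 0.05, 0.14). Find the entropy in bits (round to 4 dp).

H = −Σ pᵢ log₂ pᵢ.
−0.11·log₂(0.11) = 0.3503
−0.10·log₂(0.10) = 0.3322
−0.18·log₂(0.18) = 0.4453
−0.42·log₂(0.42) = 0.5256
−0.05·log₂(0.05) = 0.2161
−0.14·log₂(0.14) = 0.3971
Sum ≈ 2.2666 → 2.2666 bits.

2.2666 bits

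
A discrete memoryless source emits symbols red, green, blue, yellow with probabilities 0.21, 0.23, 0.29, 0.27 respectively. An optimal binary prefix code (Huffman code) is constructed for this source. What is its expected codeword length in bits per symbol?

2 bits/symbol

Repeatedly combine the two least-probable nodes; the expected code length is the sum of the merged weights.
merge 21/100 + 23/100 → 11/25
merge 27/100 + 29/100 → 14/25
merge 11/25 + 14/25 → 1
L = 11/25 + 14/25 + 1 = 2 bits/symbol.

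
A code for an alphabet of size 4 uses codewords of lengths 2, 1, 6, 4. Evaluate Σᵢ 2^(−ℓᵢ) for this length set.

With common denominator 2^6 = 64: Σ 2^(−ℓᵢ) = 16/64 + 32/64 + 1/64 + 4/64 = 53/64 = 0.828125.

0.828125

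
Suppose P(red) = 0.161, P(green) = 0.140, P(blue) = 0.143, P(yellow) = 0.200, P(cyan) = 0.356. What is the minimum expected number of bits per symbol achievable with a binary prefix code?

Repeatedly combine the two least-probable nodes; the expected code length is the sum of the merged weights.
merge 7/50 + 143/1000 → 283/1000
merge 161/1000 + 1/5 → 361/1000
merge 283/1000 + 89/250 → 639/1000
merge 361/1000 + 639/1000 → 1
L = 283/1000 + 361/1000 + 639/1000 + 1 = 2283/1000 = 2.283 bits/symbol.

2.283 bits/symbol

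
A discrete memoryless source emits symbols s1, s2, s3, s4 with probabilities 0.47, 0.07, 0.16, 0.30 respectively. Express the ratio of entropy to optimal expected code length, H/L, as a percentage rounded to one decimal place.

Entropy H = −Σ p log₂ p ≈ 1.7246 bits.
Huffman merges: 7/100+4/25→23/100; 23/100+3/10→53/100; 47/100+53/100→1. L = 44/25 ≈ 1.7600.
Efficiency = H/L = 1.7246/1.7600 = 98.0%.

98.0%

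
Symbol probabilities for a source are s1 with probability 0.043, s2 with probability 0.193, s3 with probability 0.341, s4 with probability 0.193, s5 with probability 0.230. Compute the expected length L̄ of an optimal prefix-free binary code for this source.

2.236 bits/symbol

Repeatedly combine the two least-probable nodes; the expected code length is the sum of the merged weights.
merge 43/1000 + 193/1000 → 59/250
merge 193/1000 + 23/100 → 423/1000
merge 59/250 + 341/1000 → 577/1000
merge 423/1000 + 577/1000 → 1
L = 59/250 + 423/1000 + 577/1000 + 1 = 559/250 = 2.236 bits/symbol.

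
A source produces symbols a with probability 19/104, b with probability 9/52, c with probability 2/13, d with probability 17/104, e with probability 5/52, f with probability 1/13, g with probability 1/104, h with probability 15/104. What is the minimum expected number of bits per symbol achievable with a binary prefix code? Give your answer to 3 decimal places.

Repeatedly combine the two least-probable nodes; the expected code length is the sum of the merged weights.
merge 1/104 + 1/13 → 9/104
merge 9/104 + 5/52 → 19/104
merge 15/104 + 2/13 → 31/104
merge 17/104 + 9/52 → 35/104
merge 19/104 + 19/104 → 19/52
merge 31/104 + 35/104 → 33/52
merge 19/52 + 33/52 → 1
L = 9/104 + 19/104 + 31/104 + 35/104 + 19/52 + 33/52 + 1 = 151/52 ≈ 2.904 bits/symbol.

2.904 bits/symbol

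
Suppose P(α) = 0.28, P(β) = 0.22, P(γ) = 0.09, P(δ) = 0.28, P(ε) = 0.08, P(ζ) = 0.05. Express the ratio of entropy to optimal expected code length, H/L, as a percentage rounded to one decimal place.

Entropy H = −Σ p log₂ p ≈ 2.3293 bits.
Huffman merges: 1/20+2/25→13/100; 9/100+13/100→11/50; 11/50+11/50→11/25; 7/25+7/25→14/25; 11/25+14/25→1. L = 47/20 ≈ 2.3500.
Efficiency = H/L = 2.3293/2.3500 = 99.1%.

99.1%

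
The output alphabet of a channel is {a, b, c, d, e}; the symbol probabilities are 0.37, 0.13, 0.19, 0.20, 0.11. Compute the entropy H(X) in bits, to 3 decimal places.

H = −Σ pᵢ log₂ pᵢ.
−0.37·log₂(0.37) = 0.5307
−0.13·log₂(0.13) = 0.3826
−0.19·log₂(0.19) = 0.4552
−0.20·log₂(0.20) = 0.4644
−0.11·log₂(0.11) = 0.3503
Sum ≈ 2.1833 → 2.183 bits.

2.183 bits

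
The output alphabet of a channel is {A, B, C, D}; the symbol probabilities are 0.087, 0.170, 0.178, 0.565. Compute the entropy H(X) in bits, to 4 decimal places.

1.6497 bits

H = −Σ pᵢ log₂ pᵢ.
−0.087·log₂(0.087) = 0.3065
−0.170·log₂(0.170) = 0.4346
−0.178·log₂(0.178) = 0.4432
−0.565·log₂(0.565) = 0.4654
Sum ≈ 1.6497 → 1.6497 bits.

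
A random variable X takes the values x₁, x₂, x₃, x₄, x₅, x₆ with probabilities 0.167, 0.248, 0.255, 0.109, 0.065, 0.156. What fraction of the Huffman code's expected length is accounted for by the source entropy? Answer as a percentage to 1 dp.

Entropy H = −Σ p log₂ p ≈ 2.4558 bits.
Huffman merges: 13/200+109/1000→87/500; 39/250+167/1000→323/1000; 87/500+31/125→211/500; 51/200+323/1000→289/500; 211/500+289/500→1. L = 2497/1000 ≈ 2.4970.
Efficiency = H/L = 2.4558/2.4970 = 98.3%.

98.3%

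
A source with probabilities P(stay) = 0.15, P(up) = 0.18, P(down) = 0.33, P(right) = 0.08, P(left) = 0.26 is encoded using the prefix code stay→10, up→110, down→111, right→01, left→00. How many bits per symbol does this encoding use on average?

2.51 bits/symbol

L̄ = Σ pᵢ·ℓᵢ = 0.15·2 + 0.18·3 + 0.33·3 + 0.08·2 + 0.26·2 = 2.51 bits/symbol.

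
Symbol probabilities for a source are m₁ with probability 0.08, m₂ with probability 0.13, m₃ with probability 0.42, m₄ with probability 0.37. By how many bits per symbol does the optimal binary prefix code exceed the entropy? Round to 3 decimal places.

Entropy H = −Σ p log₂ p ≈ 1.7305 bits.
Huffman merges: 2/25+13/100→21/100; 21/100+37/100→29/50; 21/50+29/50→1. L = 179/100 ≈ 1.7900.
L − H = 1.7900 − 1.7305 = 0.059 bits.

0.059 bits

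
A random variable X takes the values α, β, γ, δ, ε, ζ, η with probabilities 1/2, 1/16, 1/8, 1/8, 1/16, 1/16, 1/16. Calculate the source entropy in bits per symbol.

2.25 bits

Each probability is a power of 1/2, so log₂(1/p) is an integer.
H = Σ p·log₂(1/p) = 1/2·1 + 1/16·4 + 1/8·3 + 1/8·3 + 1/16·4 + 1/16·4 + 1/16·4 = 2.25 bits.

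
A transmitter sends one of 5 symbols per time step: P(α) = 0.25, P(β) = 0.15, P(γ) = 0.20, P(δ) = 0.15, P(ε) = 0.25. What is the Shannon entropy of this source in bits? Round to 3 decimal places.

2.285 bits

H = −Σ pᵢ log₂ pᵢ.
−0.25·log₂(0.25) = 0.5000
−0.15·log₂(0.15) = 0.4105
−0.20·log₂(0.20) = 0.4644
−0.15·log₂(0.15) = 0.4105
−0.25·log₂(0.25) = 0.5000
Sum ≈ 2.2855 → 2.285 bits.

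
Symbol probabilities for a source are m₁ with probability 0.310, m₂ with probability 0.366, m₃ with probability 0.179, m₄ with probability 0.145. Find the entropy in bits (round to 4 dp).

1.9027 bits

H = −Σ pᵢ log₂ pᵢ.
−0.310·log₂(0.310) = 0.5238
−0.366·log₂(0.366) = 0.5307
−0.179·log₂(0.179) = 0.4443
−0.145·log₂(0.145) = 0.4040
Sum ≈ 1.9027 → 1.9027 bits.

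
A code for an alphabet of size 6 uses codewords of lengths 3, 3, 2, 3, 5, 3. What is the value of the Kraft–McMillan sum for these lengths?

0.78125

With common denominator 2^5 = 32: Σ 2^(−ℓᵢ) = 4/32 + 4/32 + 8/32 + 4/32 + 1/32 + 4/32 = 25/32 = 0.78125.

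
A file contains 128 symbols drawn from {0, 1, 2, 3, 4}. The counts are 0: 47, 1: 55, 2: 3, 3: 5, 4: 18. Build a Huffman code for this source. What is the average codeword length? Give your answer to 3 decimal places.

Probabilities are the counts divided by 128.
Repeatedly combine the two least-probable nodes; the expected code length is the sum of the merged weights.
merge 3/128 + 5/128 → 1/16
merge 1/16 + 9/64 → 13/64
merge 13/64 + 47/128 → 73/128
merge 55/128 + 73/128 → 1
L = 1/16 + 13/64 + 73/128 + 1 = 235/128 ≈ 1.836 bits/symbol.

1.836 bits/symbol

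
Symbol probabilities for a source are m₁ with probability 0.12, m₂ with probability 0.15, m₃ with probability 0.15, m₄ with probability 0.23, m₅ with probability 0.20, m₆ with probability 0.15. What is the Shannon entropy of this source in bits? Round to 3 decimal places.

H = −Σ pᵢ log₂ pᵢ.
−0.12·log₂(0.12) = 0.3671
−0.15·log₂(0.15) = 0.4105
−0.15·log₂(0.15) = 0.4105
−0.23·log₂(0.23) = 0.4877
−0.20·log₂(0.20) = 0.4644
−0.15·log₂(0.15) = 0.4105
Sum ≈ 2.5508 → 2.551 bits.

2.551 bits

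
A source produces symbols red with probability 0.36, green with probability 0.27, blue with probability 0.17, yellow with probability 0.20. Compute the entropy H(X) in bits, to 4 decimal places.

1.9396 bits

H = −Σ pᵢ log₂ pᵢ.
−0.36·log₂(0.36) = 0.5306
−0.27·log₂(0.27) = 0.5100
−0.17·log₂(0.17) = 0.4346
−0.20·log₂(0.20) = 0.4644
Sum ≈ 1.9396 → 1.9396 bits.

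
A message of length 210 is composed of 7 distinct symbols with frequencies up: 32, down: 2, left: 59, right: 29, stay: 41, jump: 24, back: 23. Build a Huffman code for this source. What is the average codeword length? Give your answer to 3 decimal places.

Probabilities are the counts divided by 210.
Repeatedly combine the two least-probable nodes; the expected code length is the sum of the merged weights.
merge 1/105 + 23/210 → 5/42
merge 4/35 + 5/42 → 7/30
merge 29/210 + 16/105 → 61/210
merge 41/210 + 7/30 → 3/7
merge 59/210 + 61/210 → 4/7
merge 3/7 + 4/7 → 1
L = 5/42 + 7/30 + 61/210 + 3/7 + 4/7 + 1 = 37/14 ≈ 2.643 bits/symbol.

2.643 bits/symbol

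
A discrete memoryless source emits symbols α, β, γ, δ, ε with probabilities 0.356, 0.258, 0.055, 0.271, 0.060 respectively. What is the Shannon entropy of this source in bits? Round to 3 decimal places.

2.019 bits

H = −Σ pᵢ log₂ pᵢ.
−0.356·log₂(0.356) = 0.5305
−0.258·log₂(0.258) = 0.5043
−0.055·log₂(0.055) = 0.2301
−0.271·log₂(0.271) = 0.5105
−0.060·log₂(0.060) = 0.2435
Sum ≈ 2.0189 → 2.019 bits.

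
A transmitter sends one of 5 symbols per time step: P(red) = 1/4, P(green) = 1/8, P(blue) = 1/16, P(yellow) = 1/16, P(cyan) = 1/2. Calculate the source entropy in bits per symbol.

1.875 bits

Each probability is a power of 1/2, so log₂(1/p) is an integer.
H = Σ p·log₂(1/p) = 1/4·2 + 1/8·3 + 1/16·4 + 1/16·4 + 1/2·1 = 1.875 bits.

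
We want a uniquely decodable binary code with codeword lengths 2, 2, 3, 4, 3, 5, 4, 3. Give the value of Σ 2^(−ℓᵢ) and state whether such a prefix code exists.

1.03125; no

With common denominator 2^5 = 32: Σ 2^(−ℓᵢ) = 8/32 + 8/32 + 4/32 + 2/32 + 4/32 + 1/32 + 2/32 + 4/32 = 33/32 = 1.03125.
Kraft's inequality requires Σ ≤ 1; here Σ = 1.03125 > 1, so no such prefix code exists.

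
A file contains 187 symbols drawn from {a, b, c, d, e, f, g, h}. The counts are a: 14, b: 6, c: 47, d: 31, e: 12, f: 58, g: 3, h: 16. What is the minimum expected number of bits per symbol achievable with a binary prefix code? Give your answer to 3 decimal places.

Probabilities are the counts divided by 187.
Repeatedly combine the two least-probable nodes; the expected code length is the sum of the merged weights.
merge 3/187 + 6/187 → 9/187
merge 9/187 + 12/187 → 21/187
merge 14/187 + 16/187 → 30/187
merge 21/187 + 30/187 → 3/11
merge 31/187 + 47/187 → 78/187
merge 3/11 + 58/187 → 109/187
merge 78/187 + 109/187 → 1
L = 9/187 + 21/187 + 30/187 + 3/11 + 78/187 + 109/187 + 1 = 485/187 ≈ 2.594 bits/symbol.

2.594 bits/symbol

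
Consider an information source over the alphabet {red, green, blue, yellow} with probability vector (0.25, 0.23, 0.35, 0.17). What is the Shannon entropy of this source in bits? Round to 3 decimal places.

H = −Σ pᵢ log₂ pᵢ.
−0.25·log₂(0.25) = 0.5000
−0.23·log₂(0.23) = 0.4877
−0.35·log₂(0.35) = 0.5301
−0.17·log₂(0.17) = 0.4346
Sum ≈ 1.9524 → 1.952 bits.

1.952 bits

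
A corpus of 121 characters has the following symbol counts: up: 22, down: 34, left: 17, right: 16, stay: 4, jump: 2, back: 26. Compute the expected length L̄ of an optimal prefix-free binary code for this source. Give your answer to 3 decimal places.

2.554 bits/symbol

Probabilities are the counts divided by 121.
Repeatedly combine the two least-probable nodes; the expected code length is the sum of the merged weights.
merge 2/121 + 4/121 → 6/121
merge 6/121 + 16/121 → 2/11
merge 17/121 + 2/11 → 39/121
merge 2/11 + 26/121 → 48/121
merge 34/121 + 39/121 → 73/121
merge 48/121 + 73/121 → 1
L = 6/121 + 2/11 + 39/121 + 48/121 + 73/121 + 1 = 309/121 ≈ 2.554 bits/symbol.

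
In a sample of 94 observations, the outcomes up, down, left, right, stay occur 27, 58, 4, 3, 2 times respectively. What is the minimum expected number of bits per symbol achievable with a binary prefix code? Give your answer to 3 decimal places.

Probabilities are the counts divided by 94.
Repeatedly combine the two least-probable nodes; the expected code length is the sum of the merged weights.
merge 1/47 + 3/94 → 5/94
merge 2/47 + 5/94 → 9/94
merge 9/94 + 27/94 → 18/47
merge 18/47 + 29/47 → 1
L = 5/94 + 9/94 + 18/47 + 1 = 72/47 ≈ 1.532 bits/symbol.

1.532 bits/symbol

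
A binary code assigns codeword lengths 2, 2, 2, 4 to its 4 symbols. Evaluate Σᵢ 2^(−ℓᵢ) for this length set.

With common denominator 2^4 = 16: Σ 2^(−ℓᵢ) = 4/16 + 4/16 + 4/16 + 1/16 = 13/16 = 0.8125.

0.8125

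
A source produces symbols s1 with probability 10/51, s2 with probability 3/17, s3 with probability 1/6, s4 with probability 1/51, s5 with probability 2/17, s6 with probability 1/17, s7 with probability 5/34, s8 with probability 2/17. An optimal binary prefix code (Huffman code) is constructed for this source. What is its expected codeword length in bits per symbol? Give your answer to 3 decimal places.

Repeatedly combine the two least-probable nodes; the expected code length is the sum of the merged weights.
merge 1/51 + 1/17 → 4/51
merge 4/51 + 2/17 → 10/51
merge 2/17 + 5/34 → 9/34
merge 1/6 + 3/17 → 35/102
merge 10/51 + 10/51 → 20/51
merge 9/34 + 35/102 → 31/51
merge 20/51 + 31/51 → 1
L = 4/51 + 10/51 + 9/34 + 35/102 + 20/51 + 31/51 + 1 = 49/17 ≈ 2.882 bits/symbol.

2.882 bits/symbol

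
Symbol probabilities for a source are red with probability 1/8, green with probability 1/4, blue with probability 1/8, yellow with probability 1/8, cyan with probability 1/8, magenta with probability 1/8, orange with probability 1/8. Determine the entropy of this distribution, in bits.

2.75 bits

Each probability is a power of 1/2, so log₂(1/p) is an integer.
H = Σ p·log₂(1/p) = 1/8·3 + 1/4·2 + 1/8·3 + 1/8·3 + 1/8·3 + 1/8·3 + 1/8·3 = 2.75 bits.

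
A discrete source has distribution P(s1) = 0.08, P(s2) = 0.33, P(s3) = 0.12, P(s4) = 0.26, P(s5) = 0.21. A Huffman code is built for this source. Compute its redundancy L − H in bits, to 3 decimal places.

0.035 bits

Entropy H = −Σ p log₂ p ≈ 2.1645 bits.
Huffman merges: 2/25+3/25→1/5; 1/5+21/100→41/100; 13/50+33/100→59/100; 41/100+59/100→1. L = 11/5 ≈ 2.2000.
L − H = 2.2000 − 2.1645 = 0.035 bits.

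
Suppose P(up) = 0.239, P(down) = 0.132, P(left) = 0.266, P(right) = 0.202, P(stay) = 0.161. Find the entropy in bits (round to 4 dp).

H = −Σ pᵢ log₂ pᵢ.
−0.239·log₂(0.239) = 0.4935
−0.132·log₂(0.132) = 0.3856
−0.266·log₂(0.266) = 0.5082
−0.202·log₂(0.202) = 0.4661
−0.161·log₂(0.161) = 0.4242
Sum ≈ 2.2777 → 2.2777 bits.

2.2777 bits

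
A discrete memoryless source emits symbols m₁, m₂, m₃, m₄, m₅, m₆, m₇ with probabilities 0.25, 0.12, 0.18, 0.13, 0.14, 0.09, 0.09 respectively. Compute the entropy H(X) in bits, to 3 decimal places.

H = −Σ pᵢ log₂ pᵢ.
−0.25·log₂(0.25) = 0.5000
−0.12·log₂(0.12) = 0.3671
−0.18·log₂(0.18) = 0.4453
−0.13·log₂(0.13) = 0.3826
−0.14·log₂(0.14) = 0.3971
−0.09·log₂(0.09) = 0.3127
−0.09·log₂(0.09) = 0.3127
Sum ≈ 2.7174 → 2.717 bits.

2.717 bits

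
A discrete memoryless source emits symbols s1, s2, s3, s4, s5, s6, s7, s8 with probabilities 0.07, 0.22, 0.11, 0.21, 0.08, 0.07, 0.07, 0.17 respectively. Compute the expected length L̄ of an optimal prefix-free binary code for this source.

Repeatedly combine the two least-probable nodes; the expected code length is the sum of the merged weights.
merge 7/100 + 7/100 → 7/50
merge 7/100 + 2/25 → 3/20
merge 11/100 + 7/50 → 1/4
merge 3/20 + 17/100 → 8/25
merge 21/100 + 11/50 → 43/100
merge 1/4 + 8/25 → 57/100
merge 43/100 + 57/100 → 1
L = 7/50 + 3/20 + 1/4 + 8/25 + 43/100 + 57/100 + 1 = 143/50 = 2.86 bits/symbol.

2.86 bits/symbol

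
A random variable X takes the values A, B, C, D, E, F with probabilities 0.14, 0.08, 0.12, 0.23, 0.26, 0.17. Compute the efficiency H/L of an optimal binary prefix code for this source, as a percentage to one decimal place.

98.9%

Entropy H = −Σ p log₂ p ≈ 2.4832 bits.
Huffman merges: 2/25+3/25→1/5; 7/50+17/100→31/100; 1/5+23/100→43/100; 13/50+31/100→57/100; 43/100+57/100→1. L = 251/100 ≈ 2.5100.
Efficiency = H/L = 2.4832/2.5100 = 98.9%.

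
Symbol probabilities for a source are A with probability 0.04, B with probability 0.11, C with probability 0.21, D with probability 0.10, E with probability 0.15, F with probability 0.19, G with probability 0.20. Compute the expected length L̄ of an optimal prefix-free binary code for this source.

Repeatedly combine the two least-probable nodes; the expected code length is the sum of the merged weights.
merge 1/25 + 1/10 → 7/50
merge 11/100 + 7/50 → 1/4
merge 3/20 + 19/100 → 17/50
merge 1/5 + 21/100 → 41/100
merge 1/4 + 17/50 → 59/100
merge 41/100 + 59/100 → 1
L = 7/50 + 1/4 + 17/50 + 41/100 + 59/100 + 1 = 273/100 = 2.73 bits/symbol.

2.73 bits/symbol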